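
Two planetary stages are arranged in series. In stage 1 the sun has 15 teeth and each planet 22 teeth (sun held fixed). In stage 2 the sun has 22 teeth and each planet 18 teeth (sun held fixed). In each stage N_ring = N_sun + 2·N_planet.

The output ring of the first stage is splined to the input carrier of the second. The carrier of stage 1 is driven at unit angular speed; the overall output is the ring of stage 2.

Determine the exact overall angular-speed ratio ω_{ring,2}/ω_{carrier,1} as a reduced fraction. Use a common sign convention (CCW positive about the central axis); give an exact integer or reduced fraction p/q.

2960/1711

Stage 1: N_ring = 15 + 2·22 = 59
Stage 1: 15(ω_s−ω_c) = −59(ω_r−ω_c),  ω_s=0, ω_c=1
Stage 1: ω_r = 1 − (15/59)(0−1) = 74/59
  ⇒ ω_r¹/ω_c¹ = 74/59
Stage 2: N_ring = 22 + 2·18 = 58
Stage 2: 22(ω_s−ω_c) = −58(ω_r−ω_c),  ω_s=0, ω_c=1
Stage 2: ω_r = 1 − (22/58)(0−1) = 40/29
  ⇒ ω_r²/ω_c² = 40/29
Coupling ω_c² = ω_r¹ ⇒ overall = 74/59 × 40/29 = 2960/1711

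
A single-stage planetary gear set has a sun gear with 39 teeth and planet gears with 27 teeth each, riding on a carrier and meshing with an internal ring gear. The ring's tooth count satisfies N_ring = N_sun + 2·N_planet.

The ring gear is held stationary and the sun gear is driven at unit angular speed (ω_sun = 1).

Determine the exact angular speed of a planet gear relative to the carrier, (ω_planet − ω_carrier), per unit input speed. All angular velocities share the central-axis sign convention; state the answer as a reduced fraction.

N_ring = 39 + 2·27 = 93
39(ω_s−ω_c) = −93(ω_r−ω_c),  ω_r=0, ω_s=1
39(1−ω_c) = −93(0−ω_c)  ⇒  132ω_c = 39  ⇒  ω_c = 13/44
sun–planet: 39·(1−13/44) = −27·(ω_p−ω_c)  ⇒  ω_p−ω_c = −(39/27)·(31/44) = -403/396

-403/396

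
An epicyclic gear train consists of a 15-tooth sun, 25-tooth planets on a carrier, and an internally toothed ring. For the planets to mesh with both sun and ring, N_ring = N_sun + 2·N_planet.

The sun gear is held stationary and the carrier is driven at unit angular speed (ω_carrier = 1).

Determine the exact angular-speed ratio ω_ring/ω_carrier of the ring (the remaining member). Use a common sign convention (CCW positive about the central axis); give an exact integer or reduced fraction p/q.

16/13

N_ring = 15 + 2·25 = 65
15(ω_s−ω_c) = −65(ω_r−ω_c),  ω_s=0, ω_c=1
ω_r = 1 − (15/65)(0−1) = 16/13
ω_r/ω_c = 16/13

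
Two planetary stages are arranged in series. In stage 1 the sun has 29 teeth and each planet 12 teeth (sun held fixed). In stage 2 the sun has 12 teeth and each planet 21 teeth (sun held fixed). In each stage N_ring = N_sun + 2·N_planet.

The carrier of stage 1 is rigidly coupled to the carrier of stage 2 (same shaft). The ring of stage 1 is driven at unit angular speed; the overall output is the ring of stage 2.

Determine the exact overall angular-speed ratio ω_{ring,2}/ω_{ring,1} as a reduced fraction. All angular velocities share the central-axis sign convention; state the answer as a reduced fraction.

583/738

Stage 1: N_ring = 29 + 2·12 = 53
Stage 1: 29(ω_s−ω_c) = −53(ω_r−ω_c),  ω_s=0, ω_r=1
Stage 1: 29(0−ω_c) = −53(1−ω_c)  ⇒  82ω_c = 53  ⇒  ω_c = 53/82
  ⇒ ω_c¹/ω_r¹ = 53/82
Stage 2: N_ring = 12 + 2·21 = 54
Stage 2: 12(ω_s−ω_c) = −54(ω_r−ω_c),  ω_s=0, ω_c=1
Stage 2: ω_r = 1 − (12/54)(0−1) = 11/9
  ⇒ ω_r²/ω_c² = 11/9
Coupling ω_c² = ω_c¹ ⇒ overall = 53/82 × 11/9 = 583/738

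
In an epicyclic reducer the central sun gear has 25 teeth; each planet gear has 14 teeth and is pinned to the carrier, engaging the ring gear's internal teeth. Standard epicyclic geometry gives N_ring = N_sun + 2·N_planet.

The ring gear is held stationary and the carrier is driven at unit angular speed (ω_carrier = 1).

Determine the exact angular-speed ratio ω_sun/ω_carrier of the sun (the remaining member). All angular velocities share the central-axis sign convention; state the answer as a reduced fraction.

N_ring = 25 + 2·14 = 53
25(ω_s−ω_c) = −53(ω_r−ω_c),  ω_r=0, ω_c=1
ω_s = 1 − (53/25)(0−1) = 78/25
ω_s/ω_c = 78/25

78/25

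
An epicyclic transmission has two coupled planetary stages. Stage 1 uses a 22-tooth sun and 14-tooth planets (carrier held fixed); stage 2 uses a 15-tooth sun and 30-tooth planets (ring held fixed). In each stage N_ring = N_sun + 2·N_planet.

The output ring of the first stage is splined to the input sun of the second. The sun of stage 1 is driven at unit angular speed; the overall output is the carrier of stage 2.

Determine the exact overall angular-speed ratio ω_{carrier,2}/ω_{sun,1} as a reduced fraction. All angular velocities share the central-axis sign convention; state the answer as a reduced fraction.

-11/150

Stage 1: N_ring = 22 + 2·14 = 50
Stage 1: 22(ω_s−ω_c) = −50(ω_r−ω_c),  ω_c=0, ω_s=1
Stage 1: ω_r = 0 − (22/50)(1−0) = -11/25
  ⇒ ω_r¹/ω_s¹ = -11/25
Stage 2: N_ring = 15 + 2·30 = 75
Stage 2: 15(ω_s−ω_c) = −75(ω_r−ω_c),  ω_r=0, ω_s=1
Stage 2: 15(1−ω_c) = −75(0−ω_c)  ⇒  90ω_c = 15  ⇒  ω_c = 1/6
  ⇒ ω_c²/ω_s² = 1/6
Coupling ω_s² = ω_r¹ ⇒ overall = -11/25 × 1/6 = -11/150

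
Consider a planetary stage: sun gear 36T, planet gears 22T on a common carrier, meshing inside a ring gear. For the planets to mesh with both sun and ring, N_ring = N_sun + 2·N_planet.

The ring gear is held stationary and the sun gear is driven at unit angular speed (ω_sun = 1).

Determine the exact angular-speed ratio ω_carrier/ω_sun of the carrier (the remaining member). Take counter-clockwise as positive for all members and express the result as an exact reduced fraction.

9/29

N_ring = 36 + 2·22 = 80
36(ω_s−ω_c) = −80(ω_r−ω_c),  ω_r=0, ω_s=1
36(1−ω_c) = −80(0−ω_c)  ⇒  116ω_c = 36  ⇒  ω_c = 9/29
ω_c/ω_s = 9/29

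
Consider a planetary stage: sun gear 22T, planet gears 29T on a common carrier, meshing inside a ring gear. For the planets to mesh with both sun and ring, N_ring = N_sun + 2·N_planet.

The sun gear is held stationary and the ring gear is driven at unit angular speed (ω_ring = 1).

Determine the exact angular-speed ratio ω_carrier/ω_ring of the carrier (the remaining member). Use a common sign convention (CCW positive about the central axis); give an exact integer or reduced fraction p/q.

N_ring = 22 + 2·29 = 80
22(ω_s−ω_c) = −80(ω_r−ω_c),  ω_s=0, ω_r=1
22(0−ω_c) = −80(1−ω_c)  ⇒  102ω_c = 80  ⇒  ω_c = 40/51
ω_c/ω_r = 40/51

40/51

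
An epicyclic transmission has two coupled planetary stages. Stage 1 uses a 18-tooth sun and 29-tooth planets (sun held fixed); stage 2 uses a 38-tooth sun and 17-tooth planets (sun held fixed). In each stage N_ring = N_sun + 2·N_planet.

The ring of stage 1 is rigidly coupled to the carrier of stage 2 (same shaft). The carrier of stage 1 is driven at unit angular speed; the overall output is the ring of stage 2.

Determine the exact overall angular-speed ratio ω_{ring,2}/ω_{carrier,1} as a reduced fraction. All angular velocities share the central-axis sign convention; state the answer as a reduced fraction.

2585/1368

Stage 1: N_ring = 18 + 2·29 = 76
Stage 1: 18(ω_s−ω_c) = −76(ω_r−ω_c),  ω_s=0, ω_c=1
Stage 1: ω_r = 1 − (18/76)(0−1) = 47/38
  ⇒ ω_r¹/ω_c¹ = 47/38
Stage 2: N_ring = 38 + 2·17 = 72
Stage 2: 38(ω_s−ω_c) = −72(ω_r−ω_c),  ω_s=0, ω_c=1
Stage 2: ω_r = 1 − (38/72)(0−1) = 55/36
  ⇒ ω_r²/ω_c² = 55/36
Coupling ω_c² = ω_r¹ ⇒ overall = 47/38 × 55/36 = 2585/1368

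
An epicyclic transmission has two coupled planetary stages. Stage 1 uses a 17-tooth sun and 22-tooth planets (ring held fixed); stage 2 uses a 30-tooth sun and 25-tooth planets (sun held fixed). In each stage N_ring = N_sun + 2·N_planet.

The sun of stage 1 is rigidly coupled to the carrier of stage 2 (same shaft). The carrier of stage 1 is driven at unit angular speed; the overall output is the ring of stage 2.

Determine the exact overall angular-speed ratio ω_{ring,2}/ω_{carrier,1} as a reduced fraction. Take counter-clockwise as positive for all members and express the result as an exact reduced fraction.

Stage 1: N_ring = 17 + 2·22 = 61
Stage 1: 17(ω_s−ω_c) = −61(ω_r−ω_c),  ω_r=0, ω_c=1
Stage 1: ω_s = 1 − (61/17)(0−1) = 78/17
  ⇒ ω_s¹/ω_c¹ = 78/17
Stage 2: N_ring = 30 + 2·25 = 80
Stage 2: 30(ω_s−ω_c) = −80(ω_r−ω_c),  ω_s=0, ω_c=1
Stage 2: ω_r = 1 − (30/80)(0−1) = 11/8
  ⇒ ω_r²/ω_c² = 11/8
Coupling ω_c² = ω_s¹ ⇒ overall = 78/17 × 11/8 = 429/68

429/68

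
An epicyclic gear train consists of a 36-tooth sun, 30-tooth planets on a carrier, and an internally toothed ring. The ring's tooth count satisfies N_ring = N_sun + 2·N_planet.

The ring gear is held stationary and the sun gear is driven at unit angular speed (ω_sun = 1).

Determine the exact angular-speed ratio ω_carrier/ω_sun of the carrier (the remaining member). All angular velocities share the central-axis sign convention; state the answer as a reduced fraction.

N_ring = 36 + 2·30 = 96
36(ω_s−ω_c) = −96(ω_r−ω_c),  ω_r=0, ω_s=1
36(1−ω_c) = −96(0−ω_c)  ⇒  132ω_c = 36  ⇒  ω_c = 3/11
ω_c/ω_s = 3/11

3/11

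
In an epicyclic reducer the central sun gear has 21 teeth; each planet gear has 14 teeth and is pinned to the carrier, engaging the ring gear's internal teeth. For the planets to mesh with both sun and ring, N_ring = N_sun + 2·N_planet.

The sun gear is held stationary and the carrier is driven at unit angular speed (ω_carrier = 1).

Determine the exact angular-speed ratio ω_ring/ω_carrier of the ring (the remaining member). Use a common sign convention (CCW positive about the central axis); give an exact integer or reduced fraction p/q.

10/7

N_ring = 21 + 2·14 = 49
21(ω_s−ω_c) = −49(ω_r−ω_c),  ω_s=0, ω_c=1
ω_r = 1 − (21/49)(0−1) = 10/7
ω_r/ω_c = 10/7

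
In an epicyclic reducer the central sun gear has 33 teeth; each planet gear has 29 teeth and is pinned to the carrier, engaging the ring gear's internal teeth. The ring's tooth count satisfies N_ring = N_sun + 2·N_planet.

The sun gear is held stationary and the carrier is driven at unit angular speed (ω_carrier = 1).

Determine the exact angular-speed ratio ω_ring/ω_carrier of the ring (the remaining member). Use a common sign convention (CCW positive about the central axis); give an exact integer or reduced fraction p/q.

124/91

N_ring = 33 + 2·29 = 91
33(ω_s−ω_c) = −91(ω_r−ω_c),  ω_s=0, ω_c=1
ω_r = 1 − (33/91)(0−1) = 124/91
ω_r/ω_c = 124/91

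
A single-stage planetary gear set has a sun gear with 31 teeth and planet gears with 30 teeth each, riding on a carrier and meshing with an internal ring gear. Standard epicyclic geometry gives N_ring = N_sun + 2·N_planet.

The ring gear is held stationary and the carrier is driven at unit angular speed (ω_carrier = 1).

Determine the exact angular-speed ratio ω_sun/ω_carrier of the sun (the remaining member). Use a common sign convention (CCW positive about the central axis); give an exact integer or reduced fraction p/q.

N_ring = 31 + 2·30 = 91
31(ω_s−ω_c) = −91(ω_r−ω_c),  ω_r=0, ω_c=1
ω_s = 1 − (91/31)(0−1) = 122/31
ω_s/ω_c = 122/31

122/31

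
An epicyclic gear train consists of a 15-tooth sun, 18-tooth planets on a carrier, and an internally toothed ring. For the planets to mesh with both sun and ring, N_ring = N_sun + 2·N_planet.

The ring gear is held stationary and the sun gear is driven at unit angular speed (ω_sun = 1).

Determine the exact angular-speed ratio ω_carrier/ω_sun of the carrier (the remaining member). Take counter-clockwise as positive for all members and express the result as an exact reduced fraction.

N_ring = 15 + 2·18 = 51
15(ω_s−ω_c) = −51(ω_r−ω_c),  ω_r=0, ω_s=1
15(1−ω_c) = −51(0−ω_c)  ⇒  66ω_c = 15  ⇒  ω_c = 5/22
ω_c/ω_s = 5/22

5/22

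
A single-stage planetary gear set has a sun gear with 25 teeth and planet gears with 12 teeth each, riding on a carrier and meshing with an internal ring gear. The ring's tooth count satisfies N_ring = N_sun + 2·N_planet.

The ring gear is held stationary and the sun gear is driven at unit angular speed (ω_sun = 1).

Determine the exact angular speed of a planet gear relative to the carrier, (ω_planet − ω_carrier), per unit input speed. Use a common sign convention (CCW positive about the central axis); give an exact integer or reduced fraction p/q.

-1225/888

N_ring = 25 + 2·12 = 49
25(ω_s−ω_c) = −49(ω_r−ω_c),  ω_r=0, ω_s=1
25(1−ω_c) = −49(0−ω_c)  ⇒  74ω_c = 25  ⇒  ω_c = 25/74
sun–planet: 25·(1−25/74) = −12·(ω_p−ω_c)  ⇒  ω_p−ω_c = −(25/12)·(49/74) = -1225/888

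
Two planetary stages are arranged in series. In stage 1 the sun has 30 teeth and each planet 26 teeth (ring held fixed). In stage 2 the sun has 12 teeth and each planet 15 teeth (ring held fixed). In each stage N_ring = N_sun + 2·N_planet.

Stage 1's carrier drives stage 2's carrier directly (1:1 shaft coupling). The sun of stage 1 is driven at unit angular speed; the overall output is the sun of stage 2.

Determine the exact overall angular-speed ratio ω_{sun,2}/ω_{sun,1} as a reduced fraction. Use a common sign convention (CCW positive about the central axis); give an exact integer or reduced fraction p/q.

135/112

Stage 1: N_ring = 30 + 2·26 = 82
Stage 1: 30(ω_s−ω_c) = −82(ω_r−ω_c),  ω_r=0, ω_s=1
Stage 1: 30(1−ω_c) = −82(0−ω_c)  ⇒  112ω_c = 30  ⇒  ω_c = 15/56
  ⇒ ω_c¹/ω_s¹ = 15/56
Stage 2: N_ring = 12 + 2·15 = 42
Stage 2: 12(ω_s−ω_c) = −42(ω_r−ω_c),  ω_r=0, ω_c=1
Stage 2: ω_s = 1 − (42/12)(0−1) = 9/2
  ⇒ ω_s²/ω_c² = 9/2
Coupling ω_c² = ω_c¹ ⇒ overall = 15/56 × 9/2 = 135/112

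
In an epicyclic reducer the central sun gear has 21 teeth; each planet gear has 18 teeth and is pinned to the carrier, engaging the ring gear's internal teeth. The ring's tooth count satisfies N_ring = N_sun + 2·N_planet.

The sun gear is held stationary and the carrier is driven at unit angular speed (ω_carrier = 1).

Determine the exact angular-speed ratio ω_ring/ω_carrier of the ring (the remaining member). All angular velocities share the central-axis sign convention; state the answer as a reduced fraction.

N_ring = 21 + 2·18 = 57
21(ω_s−ω_c) = −57(ω_r−ω_c),  ω_s=0, ω_c=1
ω_r = 1 − (21/57)(0−1) = 26/19
ω_r/ω_c = 26/19

26/19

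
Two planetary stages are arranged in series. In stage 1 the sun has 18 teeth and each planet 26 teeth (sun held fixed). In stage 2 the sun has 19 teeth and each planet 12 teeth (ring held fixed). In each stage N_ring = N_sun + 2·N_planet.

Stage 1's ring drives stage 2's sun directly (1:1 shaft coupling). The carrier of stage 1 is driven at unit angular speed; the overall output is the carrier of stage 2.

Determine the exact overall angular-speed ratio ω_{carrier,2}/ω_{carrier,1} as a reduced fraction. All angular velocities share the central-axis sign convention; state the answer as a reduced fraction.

418/1085

Stage 1: N_ring = 18 + 2·26 = 70
Stage 1: 18(ω_s−ω_c) = −70(ω_r−ω_c),  ω_s=0, ω_c=1
Stage 1: ω_r = 1 − (18/70)(0−1) = 44/35
  ⇒ ω_r¹/ω_c¹ = 44/35
Stage 2: N_ring = 19 + 2·12 = 43
Stage 2: 19(ω_s−ω_c) = −43(ω_r−ω_c),  ω_r=0, ω_s=1
Stage 2: 19(1−ω_c) = −43(0−ω_c)  ⇒  62ω_c = 19  ⇒  ω_c = 19/62
  ⇒ ω_c²/ω_s² = 19/62
Coupling ω_s² = ω_r¹ ⇒ overall = 44/35 × 19/62 = 418/1085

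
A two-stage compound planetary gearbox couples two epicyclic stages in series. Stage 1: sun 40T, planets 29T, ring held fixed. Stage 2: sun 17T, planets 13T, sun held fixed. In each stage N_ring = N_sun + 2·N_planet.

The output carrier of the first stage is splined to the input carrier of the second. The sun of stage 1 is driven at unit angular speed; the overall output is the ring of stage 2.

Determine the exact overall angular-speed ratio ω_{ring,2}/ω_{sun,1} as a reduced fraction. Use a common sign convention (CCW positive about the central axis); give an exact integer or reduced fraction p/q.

Stage 1: N_ring = 40 + 2·29 = 98
Stage 1: 40(ω_s−ω_c) = −98(ω_r−ω_c),  ω_r=0, ω_s=1
Stage 1: 40(1−ω_c) = −98(0−ω_c)  ⇒  138ω_c = 40  ⇒  ω_c = 20/69
  ⇒ ω_c¹/ω_s¹ = 20/69
Stage 2: N_ring = 17 + 2·13 = 43
Stage 2: 17(ω_s−ω_c) = −43(ω_r−ω_c),  ω_s=0, ω_c=1
Stage 2: ω_r = 1 − (17/43)(0−1) = 60/43
  ⇒ ω_r²/ω_c² = 60/43
Coupling ω_c² = ω_c¹ ⇒ overall = 20/69 × 60/43 = 400/989

400/989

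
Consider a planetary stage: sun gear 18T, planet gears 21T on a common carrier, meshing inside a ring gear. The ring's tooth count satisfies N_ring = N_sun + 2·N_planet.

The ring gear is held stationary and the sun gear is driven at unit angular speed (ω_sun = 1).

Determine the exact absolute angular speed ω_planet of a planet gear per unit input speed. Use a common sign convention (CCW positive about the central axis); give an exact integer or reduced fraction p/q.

-3/7

N_ring = 18 + 2·21 = 60
18(ω_s−ω_c) = −60(ω_r−ω_c),  ω_r=0, ω_s=1
18(1−ω_c) = −60(0−ω_c)  ⇒  78ω_c = 18  ⇒  ω_c = 3/13
sun–planet: 18·(1−3/13) = −21·(ω_p−ω_c)  ⇒  ω_p−ω_c = −(18/21)·(10/13) = -60/91
ω_p = 3/13 − 60/91 = -3/7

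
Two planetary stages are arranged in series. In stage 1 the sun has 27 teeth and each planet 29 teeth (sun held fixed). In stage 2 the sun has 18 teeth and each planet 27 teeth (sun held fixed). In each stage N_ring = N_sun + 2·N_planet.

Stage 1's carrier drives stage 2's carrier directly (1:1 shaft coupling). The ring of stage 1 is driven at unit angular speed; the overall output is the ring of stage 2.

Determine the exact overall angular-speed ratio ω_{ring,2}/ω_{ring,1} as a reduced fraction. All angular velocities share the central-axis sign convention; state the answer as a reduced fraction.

Stage 1: N_ring = 27 + 2·29 = 85
Stage 1: 27(ω_s−ω_c) = −85(ω_r−ω_c),  ω_s=0, ω_r=1
Stage 1: 27(0−ω_c) = −85(1−ω_c)  ⇒  112ω_c = 85  ⇒  ω_c = 85/112
  ⇒ ω_c¹/ω_r¹ = 85/112
Stage 2: N_ring = 18 + 2·27 = 72
Stage 2: 18(ω_s−ω_c) = −72(ω_r−ω_c),  ω_s=0, ω_c=1
Stage 2: ω_r = 1 − (18/72)(0−1) = 5/4
  ⇒ ω_r²/ω_c² = 5/4
Coupling ω_c² = ω_c¹ ⇒ overall = 85/112 × 5/4 = 425/448

425/448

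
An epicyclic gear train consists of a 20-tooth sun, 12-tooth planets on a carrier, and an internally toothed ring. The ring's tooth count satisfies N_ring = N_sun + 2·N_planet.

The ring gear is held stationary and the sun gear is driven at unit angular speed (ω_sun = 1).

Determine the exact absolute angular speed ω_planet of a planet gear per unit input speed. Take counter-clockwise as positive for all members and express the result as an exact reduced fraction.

N_ring = 20 + 2·12 = 44
20(ω_s−ω_c) = −44(ω_r−ω_c),  ω_r=0, ω_s=1
20(1−ω_c) = −44(0−ω_c)  ⇒  64ω_c = 20  ⇒  ω_c = 5/16
sun–planet: 20·(1−5/16) = −12·(ω_p−ω_c)  ⇒  ω_p−ω_c = −(20/12)·(11/16) = -55/48
ω_p = 5/16 − 55/48 = -5/6

-5/6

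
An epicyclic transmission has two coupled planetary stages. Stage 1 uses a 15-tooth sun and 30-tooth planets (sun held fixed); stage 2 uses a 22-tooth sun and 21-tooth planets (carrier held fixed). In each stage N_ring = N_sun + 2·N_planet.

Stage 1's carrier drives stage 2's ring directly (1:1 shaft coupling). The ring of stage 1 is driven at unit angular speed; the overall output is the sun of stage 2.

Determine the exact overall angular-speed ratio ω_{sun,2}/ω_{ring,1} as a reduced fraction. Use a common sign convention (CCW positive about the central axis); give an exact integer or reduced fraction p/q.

-80/33

Stage 1: N_ring = 15 + 2·30 = 75
Stage 1: 15(ω_s−ω_c) = −75(ω_r−ω_c),  ω_s=0, ω_r=1
Stage 1: 15(0−ω_c) = −75(1−ω_c)  ⇒  90ω_c = 75  ⇒  ω_c = 5/6
  ⇒ ω_c¹/ω_r¹ = 5/6
Stage 2: N_ring = 22 + 2·21 = 64
Stage 2: 22(ω_s−ω_c) = −64(ω_r−ω_c),  ω_c=0, ω_r=1
Stage 2: ω_s = 0 − (64/22)(1−0) = -32/11
  ⇒ ω_s²/ω_r² = -32/11
Coupling ω_r² = ω_c¹ ⇒ overall = 5/6 × -32/11 = -80/33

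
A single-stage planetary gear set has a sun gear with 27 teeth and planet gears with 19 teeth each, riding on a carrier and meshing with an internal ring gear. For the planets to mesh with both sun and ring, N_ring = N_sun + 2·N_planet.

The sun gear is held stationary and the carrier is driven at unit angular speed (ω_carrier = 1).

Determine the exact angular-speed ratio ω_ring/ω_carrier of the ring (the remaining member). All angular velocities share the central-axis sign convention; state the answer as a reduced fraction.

92/65

N_ring = 27 + 2·19 = 65
27(ω_s−ω_c) = −65(ω_r−ω_c),  ω_s=0, ω_c=1
ω_r = 1 − (27/65)(0−1) = 92/65
ω_r/ω_c = 92/65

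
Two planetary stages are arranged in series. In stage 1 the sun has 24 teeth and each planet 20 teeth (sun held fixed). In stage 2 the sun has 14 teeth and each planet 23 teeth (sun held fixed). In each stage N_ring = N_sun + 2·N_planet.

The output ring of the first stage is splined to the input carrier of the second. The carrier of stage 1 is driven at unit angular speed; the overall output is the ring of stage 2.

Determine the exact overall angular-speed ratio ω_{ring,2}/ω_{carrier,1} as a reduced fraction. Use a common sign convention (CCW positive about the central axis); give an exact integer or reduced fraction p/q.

407/240

Stage 1: N_ring = 24 + 2·20 = 64
Stage 1: 24(ω_s−ω_c) = −64(ω_r−ω_c),  ω_s=0, ω_c=1
Stage 1: ω_r = 1 − (24/64)(0−1) = 11/8
  ⇒ ω_r¹/ω_c¹ = 11/8
Stage 2: N_ring = 14 + 2·23 = 60
Stage 2: 14(ω_s−ω_c) = −60(ω_r−ω_c),  ω_s=0, ω_c=1
Stage 2: ω_r = 1 − (14/60)(0−1) = 37/30
  ⇒ ω_r²/ω_c² = 37/30
Coupling ω_c² = ω_r¹ ⇒ overall = 11/8 × 37/30 = 407/240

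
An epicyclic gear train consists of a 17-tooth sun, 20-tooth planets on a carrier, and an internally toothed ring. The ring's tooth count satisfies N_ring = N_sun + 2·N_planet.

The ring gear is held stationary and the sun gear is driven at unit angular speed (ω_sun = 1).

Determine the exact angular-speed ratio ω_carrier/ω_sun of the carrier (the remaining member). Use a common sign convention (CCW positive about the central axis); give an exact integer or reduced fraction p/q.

N_ring = 17 + 2·20 = 57
17(ω_s−ω_c) = −57(ω_r−ω_c),  ω_r=0, ω_s=1
17(1−ω_c) = −57(0−ω_c)  ⇒  74ω_c = 17  ⇒  ω_c = 17/74
ω_c/ω_s = 17/74

17/74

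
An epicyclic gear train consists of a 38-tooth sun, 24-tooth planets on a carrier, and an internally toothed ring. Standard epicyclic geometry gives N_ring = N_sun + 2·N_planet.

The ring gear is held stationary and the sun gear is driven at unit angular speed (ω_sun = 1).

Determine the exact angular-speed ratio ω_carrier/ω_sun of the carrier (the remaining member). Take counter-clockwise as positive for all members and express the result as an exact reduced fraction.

N_ring = 38 + 2·24 = 86
38(ω_s−ω_c) = −86(ω_r−ω_c),  ω_r=0, ω_s=1
38(1−ω_c) = −86(0−ω_c)  ⇒  124ω_c = 38  ⇒  ω_c = 19/62
ω_c/ω_s = 19/62

19/62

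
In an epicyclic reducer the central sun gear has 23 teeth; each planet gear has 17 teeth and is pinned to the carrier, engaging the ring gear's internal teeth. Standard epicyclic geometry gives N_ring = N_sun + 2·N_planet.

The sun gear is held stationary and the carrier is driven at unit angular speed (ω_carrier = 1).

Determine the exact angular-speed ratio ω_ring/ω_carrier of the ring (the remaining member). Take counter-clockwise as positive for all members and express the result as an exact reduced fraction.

N_ring = 23 + 2·17 = 57
23(ω_s−ω_c) = −57(ω_r−ω_c),  ω_s=0, ω_c=1
ω_r = 1 − (23/57)(0−1) = 80/57
ω_r/ω_c = 80/57

80/57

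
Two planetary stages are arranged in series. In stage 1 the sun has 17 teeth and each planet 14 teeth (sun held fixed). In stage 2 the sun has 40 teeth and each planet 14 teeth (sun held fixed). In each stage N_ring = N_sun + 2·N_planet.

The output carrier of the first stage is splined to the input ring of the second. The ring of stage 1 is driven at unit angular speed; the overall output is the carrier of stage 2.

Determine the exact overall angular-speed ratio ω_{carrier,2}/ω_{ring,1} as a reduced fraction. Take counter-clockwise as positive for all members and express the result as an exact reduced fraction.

85/186

Stage 1: N_ring = 17 + 2·14 = 45
Stage 1: 17(ω_s−ω_c) = −45(ω_r−ω_c),  ω_s=0, ω_r=1
Stage 1: 17(0−ω_c) = −45(1−ω_c)  ⇒  62ω_c = 45  ⇒  ω_c = 45/62
  ⇒ ω_c¹/ω_r¹ = 45/62
Stage 2: N_ring = 40 + 2·14 = 68
Stage 2: 40(ω_s−ω_c) = −68(ω_r−ω_c),  ω_s=0, ω_r=1
Stage 2: 40(0−ω_c) = −68(1−ω_c)  ⇒  108ω_c = 68  ⇒  ω_c = 17/27
  ⇒ ω_c²/ω_r² = 17/27
Coupling ω_r² = ω_c¹ ⇒ overall = 45/62 × 17/27 = 85/186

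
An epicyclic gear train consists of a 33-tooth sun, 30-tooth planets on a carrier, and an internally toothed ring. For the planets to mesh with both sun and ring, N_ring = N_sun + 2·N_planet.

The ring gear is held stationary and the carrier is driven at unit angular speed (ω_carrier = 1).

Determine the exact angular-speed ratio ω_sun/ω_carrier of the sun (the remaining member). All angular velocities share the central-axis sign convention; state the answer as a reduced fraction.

N_ring = 33 + 2·30 = 93
33(ω_s−ω_c) = −93(ω_r−ω_c),  ω_r=0, ω_c=1
ω_s = 1 − (93/33)(0−1) = 42/11
ω_s/ω_c = 42/11

42/11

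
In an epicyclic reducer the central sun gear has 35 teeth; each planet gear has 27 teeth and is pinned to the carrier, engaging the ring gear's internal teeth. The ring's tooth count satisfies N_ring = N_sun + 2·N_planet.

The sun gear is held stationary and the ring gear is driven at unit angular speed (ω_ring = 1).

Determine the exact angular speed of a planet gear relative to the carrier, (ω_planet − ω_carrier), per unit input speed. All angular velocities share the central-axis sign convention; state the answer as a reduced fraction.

3115/3348

N_ring = 35 + 2·27 = 89
35(ω_s−ω_c) = −89(ω_r−ω_c),  ω_s=0, ω_r=1
35(0−ω_c) = −89(1−ω_c)  ⇒  124ω_c = 89  ⇒  ω_c = 89/124
sun–planet: 35·(0−89/124) = −27·(ω_p−ω_c)  ⇒  ω_p−ω_c = −(35/27)·(-89/124) = 3115/3348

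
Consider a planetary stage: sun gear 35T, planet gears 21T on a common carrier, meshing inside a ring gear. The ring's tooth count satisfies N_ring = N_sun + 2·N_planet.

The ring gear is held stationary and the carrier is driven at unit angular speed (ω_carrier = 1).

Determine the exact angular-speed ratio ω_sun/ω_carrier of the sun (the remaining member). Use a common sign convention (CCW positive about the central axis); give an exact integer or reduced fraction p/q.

N_ring = 35 + 2·21 = 77
35(ω_s−ω_c) = −77(ω_r−ω_c),  ω_r=0, ω_c=1
ω_s = 1 − (77/35)(0−1) = 16/5
ω_s/ω_c = 16/5

16/5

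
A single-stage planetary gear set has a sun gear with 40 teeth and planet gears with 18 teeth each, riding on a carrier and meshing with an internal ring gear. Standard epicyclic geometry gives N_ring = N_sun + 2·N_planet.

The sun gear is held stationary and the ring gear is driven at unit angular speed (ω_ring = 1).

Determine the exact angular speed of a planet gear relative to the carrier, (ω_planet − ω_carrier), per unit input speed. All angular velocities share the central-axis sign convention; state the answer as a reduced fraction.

N_ring = 40 + 2·18 = 76
40(ω_s−ω_c) = −76(ω_r−ω_c),  ω_s=0, ω_r=1
40(0−ω_c) = −76(1−ω_c)  ⇒  116ω_c = 76  ⇒  ω_c = 19/29
sun–planet: 40·(0−19/29) = −18·(ω_p−ω_c)  ⇒  ω_p−ω_c = −(40/18)·(-19/29) = 380/261

380/261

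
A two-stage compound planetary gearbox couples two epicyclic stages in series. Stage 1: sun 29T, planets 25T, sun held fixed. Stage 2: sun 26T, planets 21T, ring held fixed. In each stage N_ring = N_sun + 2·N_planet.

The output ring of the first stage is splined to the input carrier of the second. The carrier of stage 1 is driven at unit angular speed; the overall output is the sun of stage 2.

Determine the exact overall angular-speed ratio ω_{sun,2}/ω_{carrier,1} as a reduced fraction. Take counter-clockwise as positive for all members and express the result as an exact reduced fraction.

Stage 1: N_ring = 29 + 2·25 = 79
Stage 1: 29(ω_s−ω_c) = −79(ω_r−ω_c),  ω_s=0, ω_c=1
Stage 1: ω_r = 1 − (29/79)(0−1) = 108/79
  ⇒ ω_r¹/ω_c¹ = 108/79
Stage 2: N_ring = 26 + 2·21 = 68
Stage 2: 26(ω_s−ω_c) = −68(ω_r−ω_c),  ω_r=0, ω_c=1
Stage 2: ω_s = 1 − (68/26)(0−1) = 47/13
  ⇒ ω_s²/ω_c² = 47/13
Coupling ω_c² = ω_r¹ ⇒ overall = 108/79 × 47/13 = 5076/1027

5076/1027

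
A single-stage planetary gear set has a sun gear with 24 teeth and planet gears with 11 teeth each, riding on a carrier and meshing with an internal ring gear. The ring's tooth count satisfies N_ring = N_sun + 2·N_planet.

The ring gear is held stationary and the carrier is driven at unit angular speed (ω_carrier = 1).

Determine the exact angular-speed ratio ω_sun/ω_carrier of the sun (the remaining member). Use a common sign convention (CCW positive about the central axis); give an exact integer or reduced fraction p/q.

N_ring = 24 + 2·11 = 46
24(ω_s−ω_c) = −46(ω_r−ω_c),  ω_r=0, ω_c=1
ω_s = 1 − (46/24)(0−1) = 35/12
ω_s/ω_c = 35/12

35/12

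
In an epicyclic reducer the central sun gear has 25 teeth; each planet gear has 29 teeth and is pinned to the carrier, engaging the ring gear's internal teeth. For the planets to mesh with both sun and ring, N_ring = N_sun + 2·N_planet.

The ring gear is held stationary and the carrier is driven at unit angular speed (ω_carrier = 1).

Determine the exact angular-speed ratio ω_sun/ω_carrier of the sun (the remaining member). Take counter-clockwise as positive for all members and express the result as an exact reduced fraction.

N_ring = 25 + 2·29 = 83
25(ω_s−ω_c) = −83(ω_r−ω_c),  ω_r=0, ω_c=1
ω_s = 1 − (83/25)(0−1) = 108/25
ω_s/ω_c = 108/25

108/25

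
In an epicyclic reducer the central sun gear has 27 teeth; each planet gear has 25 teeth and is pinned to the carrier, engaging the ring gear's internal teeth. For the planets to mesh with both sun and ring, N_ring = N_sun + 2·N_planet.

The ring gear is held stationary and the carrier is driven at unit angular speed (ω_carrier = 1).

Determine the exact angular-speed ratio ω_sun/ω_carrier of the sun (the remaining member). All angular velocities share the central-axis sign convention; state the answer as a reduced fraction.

N_ring = 27 + 2·25 = 77
27(ω_s−ω_c) = −77(ω_r−ω_c),  ω_r=0, ω_c=1
ω_s = 1 − (77/27)(0−1) = 104/27
ω_s/ω_c = 104/27

104/27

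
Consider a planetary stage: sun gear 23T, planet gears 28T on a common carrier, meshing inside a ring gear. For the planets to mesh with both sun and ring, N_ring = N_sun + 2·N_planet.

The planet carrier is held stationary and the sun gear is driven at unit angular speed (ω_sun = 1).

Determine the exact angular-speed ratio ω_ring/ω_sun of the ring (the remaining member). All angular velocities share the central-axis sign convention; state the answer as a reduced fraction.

-23/79

N_ring = 23 + 2·28 = 79
23(ω_s−ω_c) = −79(ω_r−ω_c),  ω_c=0, ω_s=1
ω_r = 0 − (23/79)(1−0) = -23/79
ω_r/ω_s = -23/79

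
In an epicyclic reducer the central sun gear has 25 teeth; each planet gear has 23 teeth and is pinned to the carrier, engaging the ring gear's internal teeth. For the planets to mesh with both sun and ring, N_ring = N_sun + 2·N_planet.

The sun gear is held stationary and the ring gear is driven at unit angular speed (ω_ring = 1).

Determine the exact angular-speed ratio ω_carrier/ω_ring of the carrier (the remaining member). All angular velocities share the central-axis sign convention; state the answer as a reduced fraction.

71/96

N_ring = 25 + 2·23 = 71
25(ω_s−ω_c) = −71(ω_r−ω_c),  ω_s=0, ω_r=1
25(0−ω_c) = −71(1−ω_c)  ⇒  96ω_c = 71  ⇒  ω_c = 71/96
ω_c/ω_r = 71/96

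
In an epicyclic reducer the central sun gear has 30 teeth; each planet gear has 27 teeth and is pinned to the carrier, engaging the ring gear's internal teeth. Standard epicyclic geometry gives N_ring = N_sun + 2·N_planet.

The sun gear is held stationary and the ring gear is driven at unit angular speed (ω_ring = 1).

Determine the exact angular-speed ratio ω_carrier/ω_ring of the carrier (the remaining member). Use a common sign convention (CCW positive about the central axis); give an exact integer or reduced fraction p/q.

14/19

N_ring = 30 + 2·27 = 84
30(ω_s−ω_c) = −84(ω_r−ω_c),  ω_s=0, ω_r=1
30(0−ω_c) = −84(1−ω_c)  ⇒  114ω_c = 84  ⇒  ω_c = 14/19
ω_c/ω_r = 14/19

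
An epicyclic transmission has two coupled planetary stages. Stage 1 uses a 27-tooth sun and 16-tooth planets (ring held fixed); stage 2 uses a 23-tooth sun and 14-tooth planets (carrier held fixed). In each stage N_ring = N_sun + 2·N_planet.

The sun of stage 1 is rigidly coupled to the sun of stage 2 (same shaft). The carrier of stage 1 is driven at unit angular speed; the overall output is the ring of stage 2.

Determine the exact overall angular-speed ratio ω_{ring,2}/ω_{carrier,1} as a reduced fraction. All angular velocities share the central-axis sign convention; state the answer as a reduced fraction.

-1978/1377

Stage 1: N_ring = 27 + 2·16 = 59
Stage 1: 27(ω_s−ω_c) = −59(ω_r−ω_c),  ω_r=0, ω_c=1
Stage 1: ω_s = 1 − (59/27)(0−1) = 86/27
  ⇒ ω_s¹/ω_c¹ = 86/27
Stage 2: N_ring = 23 + 2·14 = 51
Stage 2: 23(ω_s−ω_c) = −51(ω_r−ω_c),  ω_c=0, ω_s=1
Stage 2: ω_r = 0 − (23/51)(1−0) = -23/51
  ⇒ ω_r²/ω_s² = -23/51
Coupling ω_s² = ω_s¹ ⇒ overall = 86/27 × -23/51 = -1978/1377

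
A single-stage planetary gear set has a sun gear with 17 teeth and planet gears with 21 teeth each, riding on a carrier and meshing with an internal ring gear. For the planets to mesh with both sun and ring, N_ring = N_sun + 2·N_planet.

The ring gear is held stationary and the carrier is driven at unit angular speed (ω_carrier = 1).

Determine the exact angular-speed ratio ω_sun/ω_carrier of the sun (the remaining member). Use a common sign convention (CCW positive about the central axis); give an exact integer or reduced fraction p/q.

76/17

N_ring = 17 + 2·21 = 59
17(ω_s−ω_c) = −59(ω_r−ω_c),  ω_r=0, ω_c=1
ω_s = 1 − (59/17)(0−1) = 76/17
ω_s/ω_c = 76/17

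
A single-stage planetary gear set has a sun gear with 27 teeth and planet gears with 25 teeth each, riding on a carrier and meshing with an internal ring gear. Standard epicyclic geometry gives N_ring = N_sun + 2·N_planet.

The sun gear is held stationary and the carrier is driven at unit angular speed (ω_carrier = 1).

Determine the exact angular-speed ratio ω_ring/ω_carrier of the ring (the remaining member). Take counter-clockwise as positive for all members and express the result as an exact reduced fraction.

N_ring = 27 + 2·25 = 77
27(ω_s−ω_c) = −77(ω_r−ω_c),  ω_s=0, ω_c=1
ω_r = 1 − (27/77)(0−1) = 104/77
ω_r/ω_c = 104/77

104/77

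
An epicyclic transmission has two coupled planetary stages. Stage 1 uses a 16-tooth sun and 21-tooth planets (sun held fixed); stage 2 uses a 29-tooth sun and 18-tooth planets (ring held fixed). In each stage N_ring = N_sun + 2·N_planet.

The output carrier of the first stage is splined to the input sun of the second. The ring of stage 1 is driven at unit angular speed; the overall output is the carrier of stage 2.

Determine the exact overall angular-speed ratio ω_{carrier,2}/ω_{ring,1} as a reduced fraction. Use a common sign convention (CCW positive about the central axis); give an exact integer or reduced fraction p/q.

841/3478

Stage 1: N_ring = 16 + 2·21 = 58
Stage 1: 16(ω_s−ω_c) = −58(ω_r−ω_c),  ω_s=0, ω_r=1
Stage 1: 16(0−ω_c) = −58(1−ω_c)  ⇒  74ω_c = 58  ⇒  ω_c = 29/37
  ⇒ ω_c¹/ω_r¹ = 29/37
Stage 2: N_ring = 29 + 2·18 = 65
Stage 2: 29(ω_s−ω_c) = −65(ω_r−ω_c),  ω_r=0, ω_s=1
Stage 2: 29(1−ω_c) = −65(0−ω_c)  ⇒  94ω_c = 29  ⇒  ω_c = 29/94
  ⇒ ω_c²/ω_s² = 29/94
Coupling ω_s² = ω_c¹ ⇒ overall = 29/37 × 29/94 = 841/3478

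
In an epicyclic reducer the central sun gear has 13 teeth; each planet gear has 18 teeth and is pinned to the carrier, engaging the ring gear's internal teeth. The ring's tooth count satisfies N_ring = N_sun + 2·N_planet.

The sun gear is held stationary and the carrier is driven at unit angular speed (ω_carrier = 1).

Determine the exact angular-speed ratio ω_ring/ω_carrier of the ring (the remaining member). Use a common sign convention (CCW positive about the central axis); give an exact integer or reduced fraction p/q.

62/49

N_ring = 13 + 2·18 = 49
13(ω_s−ω_c) = −49(ω_r−ω_c),  ω_s=0, ω_c=1
ω_r = 1 − (13/49)(0−1) = 62/49
ω_r/ω_c = 62/49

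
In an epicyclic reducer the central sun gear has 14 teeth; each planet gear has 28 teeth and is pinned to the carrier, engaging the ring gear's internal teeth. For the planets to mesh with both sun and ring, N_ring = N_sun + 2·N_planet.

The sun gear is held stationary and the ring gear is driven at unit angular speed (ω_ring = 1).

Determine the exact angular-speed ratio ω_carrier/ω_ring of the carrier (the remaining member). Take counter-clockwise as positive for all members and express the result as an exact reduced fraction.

5/6

N_ring = 14 + 2·28 = 70
14(ω_s−ω_c) = −70(ω_r−ω_c),  ω_s=0, ω_r=1
14(0−ω_c) = −70(1−ω_c)  ⇒  84ω_c = 70  ⇒  ω_c = 5/6
ω_c/ω_r = 5/6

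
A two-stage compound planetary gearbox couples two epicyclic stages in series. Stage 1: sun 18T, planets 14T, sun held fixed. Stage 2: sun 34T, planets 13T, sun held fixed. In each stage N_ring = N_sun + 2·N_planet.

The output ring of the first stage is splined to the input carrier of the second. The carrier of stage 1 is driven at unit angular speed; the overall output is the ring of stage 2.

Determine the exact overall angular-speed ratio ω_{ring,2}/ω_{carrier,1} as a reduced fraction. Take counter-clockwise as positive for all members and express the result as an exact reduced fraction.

Stage 1: N_ring = 18 + 2·14 = 46
Stage 1: 18(ω_s−ω_c) = −46(ω_r−ω_c),  ω_s=0, ω_c=1
Stage 1: ω_r = 1 − (18/46)(0−1) = 32/23
  ⇒ ω_r¹/ω_c¹ = 32/23
Stage 2: N_ring = 34 + 2·13 = 60
Stage 2: 34(ω_s−ω_c) = −60(ω_r−ω_c),  ω_s=0, ω_c=1
Stage 2: ω_r = 1 − (34/60)(0−1) = 47/30
  ⇒ ω_r²/ω_c² = 47/30
Coupling ω_c² = ω_r¹ ⇒ overall = 32/23 × 47/30 = 752/345

752/345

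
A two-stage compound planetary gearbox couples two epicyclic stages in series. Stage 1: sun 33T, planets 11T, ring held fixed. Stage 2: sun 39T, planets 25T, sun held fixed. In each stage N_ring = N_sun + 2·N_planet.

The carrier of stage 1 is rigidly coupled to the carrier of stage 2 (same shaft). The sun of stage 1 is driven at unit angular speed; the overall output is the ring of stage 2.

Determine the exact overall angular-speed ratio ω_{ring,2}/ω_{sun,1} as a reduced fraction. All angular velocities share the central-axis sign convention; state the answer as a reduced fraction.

Stage 1: N_ring = 33 + 2·11 = 55
Stage 1: 33(ω_s−ω_c) = −55(ω_r−ω_c),  ω_r=0, ω_s=1
Stage 1: 33(1−ω_c) = −55(0−ω_c)  ⇒  88ω_c = 33  ⇒  ω_c = 3/8
  ⇒ ω_c¹/ω_s¹ = 3/8
Stage 2: N_ring = 39 + 2·25 = 89
Stage 2: 39(ω_s−ω_c) = −89(ω_r−ω_c),  ω_s=0, ω_c=1
Stage 2: ω_r = 1 − (39/89)(0−1) = 128/89
  ⇒ ω_r²/ω_c² = 128/89
Coupling ω_c² = ω_c¹ ⇒ overall = 3/8 × 128/89 = 48/89

48/89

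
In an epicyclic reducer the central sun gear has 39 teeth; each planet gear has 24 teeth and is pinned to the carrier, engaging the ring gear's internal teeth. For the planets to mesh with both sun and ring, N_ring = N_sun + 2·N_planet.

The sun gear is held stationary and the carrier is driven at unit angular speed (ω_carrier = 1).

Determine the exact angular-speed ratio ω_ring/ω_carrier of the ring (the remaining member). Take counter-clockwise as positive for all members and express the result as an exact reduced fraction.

N_ring = 39 + 2·24 = 87
39(ω_s−ω_c) = −87(ω_r−ω_c),  ω_s=0, ω_c=1
ω_r = 1 − (39/87)(0−1) = 42/29
ω_r/ω_c = 42/29

42/29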